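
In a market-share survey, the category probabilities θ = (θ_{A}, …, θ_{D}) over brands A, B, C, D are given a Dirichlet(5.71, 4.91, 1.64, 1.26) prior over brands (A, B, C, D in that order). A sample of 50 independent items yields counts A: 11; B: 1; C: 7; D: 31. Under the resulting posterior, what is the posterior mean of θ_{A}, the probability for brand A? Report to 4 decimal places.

0.2631

The Dirichlet prior is conjugate to the Multinomial likelihood: each posterior αⱼ = prior αⱼ + observed count nⱼ.
Posterior concentration: (16.71, 5.91, 8.64, 32.26), total = 63.52.
E[θ_{A}|data] = α_{A}/Σα = 16.71/63.52 = 0.2631.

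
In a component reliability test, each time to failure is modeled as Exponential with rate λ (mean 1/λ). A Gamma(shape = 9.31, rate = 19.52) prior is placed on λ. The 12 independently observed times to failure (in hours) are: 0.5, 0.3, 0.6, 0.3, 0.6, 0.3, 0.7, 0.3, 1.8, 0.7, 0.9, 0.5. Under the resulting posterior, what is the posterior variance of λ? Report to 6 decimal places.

0.029189

With a Gamma(shape α, rate β) prior on the exponential rate λ, the posterior after n observations with total T = Σxᵢ is Gamma(α+n, β+T).
Sum of observations T = 7.5 hours; n = 12.
Posterior: Gamma(9.31+12, 19.52+7.5) = Gamma(21.31, 27.02).
Var = α/β² = 0.029189.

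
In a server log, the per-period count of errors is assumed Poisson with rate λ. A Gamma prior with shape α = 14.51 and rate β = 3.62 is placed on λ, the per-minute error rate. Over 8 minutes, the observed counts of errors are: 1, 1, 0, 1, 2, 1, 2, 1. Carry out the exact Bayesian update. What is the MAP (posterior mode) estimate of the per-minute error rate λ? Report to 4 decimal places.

1.9372

With a Gamma(shape α, rate β) prior, the Poisson likelihood is conjugate: the posterior is Gamma(α + ΣXᵢ, β + n).
Sum of counts S = 9 over n = 8 minutes.
Posterior: Gamma(α+S, β+n) = Gamma(14.51+9, 3.62+8) = Gamma(23.51, 11.62).
Mode of Gamma(α,β) for α≥1 is (α−1)/β = 22.51/11.62 = 1.9372.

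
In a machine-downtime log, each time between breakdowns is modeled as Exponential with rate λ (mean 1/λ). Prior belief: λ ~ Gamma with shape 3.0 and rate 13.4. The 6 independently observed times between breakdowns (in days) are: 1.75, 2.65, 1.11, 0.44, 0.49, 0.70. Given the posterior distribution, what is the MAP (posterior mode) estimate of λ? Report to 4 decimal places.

With a Gamma(shape α, rate β) prior on the exponential rate λ, the posterior after n observations with total T = Σxᵢ is Gamma(α+n, β+T).
Sum of observations T = 7.14 days; n = 6.
Posterior: Gamma(3.0+6, 13.4+7.14) = Gamma(9.0, 20.54).
Mode = (α−1)/β = 0.3895.

0.3895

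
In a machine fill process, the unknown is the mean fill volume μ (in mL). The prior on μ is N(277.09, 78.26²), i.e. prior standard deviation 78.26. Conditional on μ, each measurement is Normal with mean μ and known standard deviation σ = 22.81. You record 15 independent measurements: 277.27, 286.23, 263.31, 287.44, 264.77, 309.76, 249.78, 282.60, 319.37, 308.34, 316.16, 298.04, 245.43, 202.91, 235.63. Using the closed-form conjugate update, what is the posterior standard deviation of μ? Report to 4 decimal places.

For Normal data with known variance σ², a Normal(μ₀, σ₀²) prior on μ is conjugate. Posterior precision = 1/σ₀² + n/σ²; posterior mean is the precision-weighted average of μ₀ and x̄.
σ₀² = 78.26² = 6124.6276, σ² = 22.81² = 520.2961; σ² + n·σ₀² = 520.2961 + 15·6124.6276 = 92389.7101.
Posterior precision = 1/σ₀² + n/σ² = 1/6124.6276 + 15/520.2961 = (σ² + n·σ₀²)/(σ₀²σ²) = 92389.7101/(6124.6276·520.2961); posterior variance σₙ² = σ₀²σ²/(σ² + n·σ₀²) = 6124.6276·520.2961/92389.7101 = 34.491069.
Posterior SD = √σₙ² = √(6124.6276·520.2961/92389.7101) = 5.8729.

5.8729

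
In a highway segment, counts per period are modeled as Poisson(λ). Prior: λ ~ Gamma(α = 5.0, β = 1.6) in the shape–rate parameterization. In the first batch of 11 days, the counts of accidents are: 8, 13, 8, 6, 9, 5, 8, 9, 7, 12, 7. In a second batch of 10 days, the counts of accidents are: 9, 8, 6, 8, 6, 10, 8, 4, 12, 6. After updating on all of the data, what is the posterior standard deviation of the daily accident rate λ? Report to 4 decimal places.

With a Gamma(shape α, rate β) prior, the Poisson likelihood is conjugate: the posterior is Gamma(α + ΣXᵢ, β + n).
Batch 1: sum of counts S = 92 over n = 11 days.
After batch 1: Gamma(α+S, β+n) = Gamma(5.0+92, 1.6+11) = Gamma(97.0, 12.6).
Batch 2: sum of counts S = 77 over n = 10 days.
After batch 2: Gamma(α+S, β+n) = Gamma(97.0+77, 12.6+10) = Gamma(174.0, 22.6).
SD = √α/β = √174.0/22.6 = 0.5837.

0.5837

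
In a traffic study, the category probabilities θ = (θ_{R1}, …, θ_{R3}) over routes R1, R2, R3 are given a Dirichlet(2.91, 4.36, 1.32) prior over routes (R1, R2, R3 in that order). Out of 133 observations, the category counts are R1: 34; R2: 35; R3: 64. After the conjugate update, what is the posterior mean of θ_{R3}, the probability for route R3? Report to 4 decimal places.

0.4613

The Dirichlet prior is conjugate to the Multinomial likelihood: each posterior αⱼ = prior αⱼ + observed count nⱼ.
Posterior concentration: (36.91, 39.36, 65.32), total = 141.59.
E[θ_{R3}|data] = α_{R3}/Σα = 65.32/141.59 = 0.4613.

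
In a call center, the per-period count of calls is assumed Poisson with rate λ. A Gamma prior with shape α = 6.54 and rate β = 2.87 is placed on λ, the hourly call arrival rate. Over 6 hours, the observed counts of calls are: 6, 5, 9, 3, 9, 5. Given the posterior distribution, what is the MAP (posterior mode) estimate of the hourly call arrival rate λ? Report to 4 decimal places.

With a Gamma(shape α, rate β) prior, the Poisson likelihood is conjugate: the posterior is Gamma(α + ΣXᵢ, β + n).
Sum of counts S = 37 over n = 6 hours.
Posterior: Gamma(α+S, β+n) = Gamma(6.54+37, 2.87+6) = Gamma(43.54, 8.87).
Mode of Gamma(α,β) for α≥1 is (α−1)/β = 42.54/8.87 = 4.7959.

4.7959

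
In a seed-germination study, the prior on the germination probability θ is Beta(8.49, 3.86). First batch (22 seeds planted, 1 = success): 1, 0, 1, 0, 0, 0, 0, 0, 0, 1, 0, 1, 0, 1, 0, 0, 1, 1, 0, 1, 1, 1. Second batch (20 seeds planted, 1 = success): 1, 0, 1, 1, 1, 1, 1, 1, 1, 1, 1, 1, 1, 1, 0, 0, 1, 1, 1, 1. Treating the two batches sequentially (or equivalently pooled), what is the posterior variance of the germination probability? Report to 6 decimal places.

0.004094

The Beta prior is conjugate to a Binomial/Bernoulli likelihood; the update adds successes to α and failures to β.
After batch 1: Beta(8.49+10, 3.86+12) = Beta(18.49, 15.86).
After batch 2: Beta(18.49+17, 15.86+3) = Beta(35.49, 18.86).
Var = αβ/((α+β)²(α+β+1)) = 35.49·18.86/(54.35²·55.35) = 0.004094.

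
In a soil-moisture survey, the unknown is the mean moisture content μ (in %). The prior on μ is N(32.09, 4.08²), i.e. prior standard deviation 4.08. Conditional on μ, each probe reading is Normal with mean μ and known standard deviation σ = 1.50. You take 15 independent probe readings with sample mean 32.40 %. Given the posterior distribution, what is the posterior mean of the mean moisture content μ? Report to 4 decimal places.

32.3972

For Normal data with known variance σ², a Normal(μ₀, σ₀²) prior on μ is conjugate. Posterior precision = 1/σ₀² + n/σ²; posterior mean is the precision-weighted average of μ₀ and x̄.
n·x̄ = 15·32.40 = 486.
σ₀² = 4.08² = 16.6464, σ² = 1.50² = 2.25; σ² + n·σ₀² = 2.25 + 15·16.6464 = 251.946.
Posterior mean = (μ₀/σ₀² + n·x̄/σ²)/(1/σ₀² + n/σ²) = (σ²·μ₀ + σ₀²·n·x̄)/(σ² + n·σ₀²) = (2.25·32.09 + 16.6464·486)/251.946 = 8162.3529/251.946 = 32.3972.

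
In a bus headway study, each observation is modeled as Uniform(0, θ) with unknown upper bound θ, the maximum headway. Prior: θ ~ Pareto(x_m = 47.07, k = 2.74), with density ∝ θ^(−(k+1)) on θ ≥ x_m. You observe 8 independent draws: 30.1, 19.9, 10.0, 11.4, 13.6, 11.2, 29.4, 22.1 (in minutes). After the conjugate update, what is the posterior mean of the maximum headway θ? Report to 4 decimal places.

A Pareto(scale x_m, shape k) prior on the upper bound θ of Uniform(0, θ) is conjugate: posterior is Pareto(max(x_m, max xᵢ), k + n).
Sample maximum = 30.1; prior scale x_m = 47.07 → posterior scale = max = 47.07.
Posterior shape = 2.74 + 8 = 10.74.
E[θ|data] = k·x_m/(k−1) = 10.74·47.07/9.74 = 51.9026.

51.9026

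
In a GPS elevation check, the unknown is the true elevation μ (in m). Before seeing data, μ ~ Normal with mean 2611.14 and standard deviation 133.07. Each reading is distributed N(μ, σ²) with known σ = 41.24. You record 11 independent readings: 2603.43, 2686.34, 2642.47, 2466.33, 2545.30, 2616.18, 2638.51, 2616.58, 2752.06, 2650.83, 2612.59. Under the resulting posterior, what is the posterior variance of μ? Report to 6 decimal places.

For Normal data with known variance σ², a Normal(μ₀, σ₀²) prior on μ is conjugate. Posterior precision = 1/σ₀² + n/σ²; posterior mean is the precision-weighted average of μ₀ and x̄.
σ₀² = 133.07² = 17707.6249, σ² = 41.24² = 1700.7376; σ² + n·σ₀² = 1700.7376 + 11·17707.6249 = 196484.6115.
Posterior precision = 1/σ₀² + n/σ² = 1/17707.6249 + 11/1700.7376 = (σ² + n·σ₀²)/(σ₀²σ²) = 196484.6115/(17707.6249·1700.7376); posterior variance σₙ² = σ₀²σ²/(σ² + n·σ₀²) = 17707.6249·1700.7376/196484.6115 = 153.274209.

153.274209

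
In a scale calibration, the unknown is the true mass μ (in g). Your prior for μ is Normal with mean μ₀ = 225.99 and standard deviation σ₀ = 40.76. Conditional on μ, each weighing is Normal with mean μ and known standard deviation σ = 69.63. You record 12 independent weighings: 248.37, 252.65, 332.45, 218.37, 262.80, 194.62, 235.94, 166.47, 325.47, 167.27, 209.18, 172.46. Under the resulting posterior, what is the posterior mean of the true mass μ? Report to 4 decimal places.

For Normal data with known variance σ², a Normal(μ₀, σ₀²) prior on μ is conjugate. Posterior precision = 1/σ₀² + n/σ²; posterior mean is the precision-weighted average of μ₀ and x̄.
Σxᵢ = 248.37 + 252.65 + 332.45 + 218.37 + 262.80 + 194.62 + 235.94 + 166.47 + 325.47 + 167.27 + 209.18 + 172.46 = 2786.05, so n·x̄ = 2786.05.
σ₀² = 40.76² = 1661.3776, σ² = 69.63² = 4848.3369; σ² + n·σ₀² = 4848.3369 + 12·1661.3776 = 24784.8681.
Posterior mean = (μ₀/σ₀² + n·x̄/σ²)/(1/σ₀² + n/σ²) = (σ²·μ₀ + σ₀²·n·x̄)/(σ² + n·σ₀²) = (4848.3369·225.99 + 1661.3776·2786.05)/24784.8681 = 5724356.718511/24784.8681 = 230.9618.

230.9618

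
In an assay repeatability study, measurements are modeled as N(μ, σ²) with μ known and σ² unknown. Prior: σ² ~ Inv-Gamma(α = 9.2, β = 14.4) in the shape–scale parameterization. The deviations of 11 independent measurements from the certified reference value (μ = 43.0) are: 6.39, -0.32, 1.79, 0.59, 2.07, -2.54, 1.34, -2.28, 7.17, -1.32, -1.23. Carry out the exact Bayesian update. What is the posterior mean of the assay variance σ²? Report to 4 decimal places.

5.3168

With known mean μ and an Inverse-Gamma(α, β) prior on σ², the Normal likelihood is conjugate: posterior is Inv-Gamma(α + n/2, β + Σ(xᵢ−μ)²/2).
Σ(xᵢ−μ)² = (6.39)² + (-0.32)² + (1.79)² + (0.59)² + (2.07)² + (-2.54)² + (1.34)² + (-2.28)² + (7.17)² + (-1.32)² + (-1.23)² = 116.8814.
Posterior: Inv-Gamma(9.2 + 11/2, 14.4 + 116.8814/2) = Inv-Gamma(14.70, 72.84070).
E[σ²|data] = β/(α−1) = 72.84070/13.70 = 5.3168.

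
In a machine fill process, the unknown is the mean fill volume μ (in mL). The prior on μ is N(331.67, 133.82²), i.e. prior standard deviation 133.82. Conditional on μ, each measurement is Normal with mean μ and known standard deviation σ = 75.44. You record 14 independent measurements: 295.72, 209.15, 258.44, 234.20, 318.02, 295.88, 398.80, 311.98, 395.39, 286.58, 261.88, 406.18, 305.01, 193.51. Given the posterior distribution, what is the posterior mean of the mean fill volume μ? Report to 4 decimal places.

298.6594

For Normal data with known variance σ², a Normal(μ₀, σ₀²) prior on μ is conjugate. Posterior precision = 1/σ₀² + n/σ²; posterior mean is the precision-weighted average of μ₀ and x̄.
Σxᵢ = 295.72 + 209.15 + 258.44 + 234.20 + 318.02 + 295.88 + 398.80 + 311.98 + 395.39 + 286.58 + 261.88 + 406.18 + 305.01 + 193.51 = 4170.74, so n·x̄ = 4170.74.
σ₀² = 133.82² = 17907.7924, σ² = 75.44² = 5691.1936; σ² + n·σ₀² = 5691.1936 + 14·17907.7924 = 256400.2872.
Posterior mean = (μ₀/σ₀² + n·x̄/σ²)/(1/σ₀² + n/σ²) = (σ²·μ₀ + σ₀²·n·x̄)/(σ² + n·σ₀²) = (5691.1936·331.67 + 17907.7924·4170.74)/256400.2872 = 76576344.255688/256400.2872 = 298.6594.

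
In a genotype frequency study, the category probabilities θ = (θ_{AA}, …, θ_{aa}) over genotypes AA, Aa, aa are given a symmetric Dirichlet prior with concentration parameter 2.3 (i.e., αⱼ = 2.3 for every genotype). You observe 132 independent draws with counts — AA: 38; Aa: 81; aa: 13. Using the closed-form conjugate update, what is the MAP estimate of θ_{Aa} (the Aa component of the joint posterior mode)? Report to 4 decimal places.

0.6056

The Dirichlet prior is conjugate to the Multinomial likelihood: each posterior αⱼ = prior αⱼ + observed count nⱼ.
Posterior concentration: (40.3, 83.3, 15.3), total = 138.9.
Joint mode component: (α_{Aa}−1)/(Σα−K) = 82.3/135.9 = 0.6056.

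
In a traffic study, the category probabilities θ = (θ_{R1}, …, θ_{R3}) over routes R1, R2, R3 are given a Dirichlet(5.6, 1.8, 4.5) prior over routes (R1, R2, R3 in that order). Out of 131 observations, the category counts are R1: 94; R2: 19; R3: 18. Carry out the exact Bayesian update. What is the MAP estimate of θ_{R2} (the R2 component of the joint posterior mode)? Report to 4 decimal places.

0.1415

The Dirichlet prior is conjugate to the Multinomial likelihood: each posterior αⱼ = prior αⱼ + observed count nⱼ.
Posterior concentration: (99.6, 20.8, 22.5), total = 142.9.
Joint mode component: (α_{R2}−1)/(Σα−K) = 19.8/139.9 = 0.1415.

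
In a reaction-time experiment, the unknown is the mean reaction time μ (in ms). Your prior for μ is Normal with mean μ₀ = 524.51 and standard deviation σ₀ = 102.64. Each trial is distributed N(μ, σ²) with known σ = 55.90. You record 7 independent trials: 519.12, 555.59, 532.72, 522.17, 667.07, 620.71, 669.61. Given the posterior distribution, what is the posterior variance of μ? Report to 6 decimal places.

428.254857

For Normal data with known variance σ², a Normal(μ₀, σ₀²) prior on μ is conjugate. Posterior precision = 1/σ₀² + n/σ²; posterior mean is the precision-weighted average of μ₀ and x̄.
σ₀² = 102.64² = 10534.9696, σ² = 55.90² = 3124.81; σ² + n·σ₀² = 3124.81 + 7·10534.9696 = 76869.5972.
Posterior precision = 1/σ₀² + n/σ² = 1/10534.9696 + 7/3124.81 = (σ² + n·σ₀²)/(σ₀²σ²) = 76869.5972/(10534.9696·3124.81); posterior variance σₙ² = σ₀²σ²/(σ² + n·σ₀²) = 10534.9696·3124.81/76869.5972 = 428.254857.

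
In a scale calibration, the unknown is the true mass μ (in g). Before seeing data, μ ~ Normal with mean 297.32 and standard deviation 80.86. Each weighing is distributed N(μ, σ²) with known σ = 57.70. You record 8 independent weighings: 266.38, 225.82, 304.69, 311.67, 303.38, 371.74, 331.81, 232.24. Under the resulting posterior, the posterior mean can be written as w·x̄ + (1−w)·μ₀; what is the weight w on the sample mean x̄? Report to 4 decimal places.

For Normal data with known variance σ², a Normal(μ₀, σ₀²) prior on μ is conjugate. Posterior precision = 1/σ₀² + n/σ²; posterior mean is the precision-weighted average of μ₀ and x̄.
σ₀² = 80.86² = 6538.3396, σ² = 57.70² = 3329.29. Prior precision 1/σ₀² = 1/6538.3396; data precision n/σ² = 8/3329.29.
w = (n/σ²)/(1/σ₀² + n/σ²) = n·σ₀²/(σ² + n·σ₀²) = 8·6538.3396/(3329.29 + 8·6538.3396) = 52306.7168/55636.0068 = 0.9402.

0.9402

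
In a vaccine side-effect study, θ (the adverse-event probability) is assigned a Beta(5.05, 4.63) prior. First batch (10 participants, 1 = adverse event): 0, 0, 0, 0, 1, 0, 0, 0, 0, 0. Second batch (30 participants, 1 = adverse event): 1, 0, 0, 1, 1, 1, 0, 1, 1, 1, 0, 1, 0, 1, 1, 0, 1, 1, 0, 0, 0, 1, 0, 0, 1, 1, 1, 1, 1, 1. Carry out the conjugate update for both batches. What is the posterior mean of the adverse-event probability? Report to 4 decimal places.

0.5042

The Beta prior is conjugate to a Binomial/Bernoulli likelihood; the update adds successes to α and failures to β.
After batch 1: Beta(5.05+1, 4.63+9) = Beta(6.05, 13.63).
After batch 2: Beta(6.05+19, 13.63+11) = Beta(25.05, 24.63).
Posterior mean = α/(α+β) = 25.05/49.68 = 0.5042.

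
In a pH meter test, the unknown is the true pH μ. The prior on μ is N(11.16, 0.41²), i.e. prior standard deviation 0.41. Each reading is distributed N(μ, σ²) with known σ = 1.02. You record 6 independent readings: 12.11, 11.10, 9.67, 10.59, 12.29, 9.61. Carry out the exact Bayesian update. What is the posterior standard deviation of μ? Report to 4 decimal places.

For Normal data with known variance σ², a Normal(μ₀, σ₀²) prior on μ is conjugate. Posterior precision = 1/σ₀² + n/σ²; posterior mean is the precision-weighted average of μ₀ and x̄.
σ₀² = 0.41² = 0.1681, σ² = 1.02² = 1.0404; σ² + n·σ₀² = 1.0404 + 6·0.1681 = 2.049.
Posterior precision = 1/σ₀² + n/σ² = 1/0.1681 + 6/1.0404 = (σ² + n·σ₀²)/(σ₀²σ²) = 2.049/(0.1681·1.0404); posterior variance σₙ² = σ₀²σ²/(σ² + n·σ₀²) = 0.1681·1.0404/2.049 = 0.085354.
Posterior SD = √σₙ² = √(0.1681·1.0404/2.049) = 0.2922.

0.2922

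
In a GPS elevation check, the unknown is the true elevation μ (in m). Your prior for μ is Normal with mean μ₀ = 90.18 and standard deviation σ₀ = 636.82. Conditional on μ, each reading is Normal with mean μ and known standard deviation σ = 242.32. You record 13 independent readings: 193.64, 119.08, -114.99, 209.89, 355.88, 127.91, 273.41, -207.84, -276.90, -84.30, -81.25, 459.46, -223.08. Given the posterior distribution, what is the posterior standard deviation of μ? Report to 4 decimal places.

For Normal data with known variance σ², a Normal(μ₀, σ₀²) prior on μ is conjugate. Posterior precision = 1/σ₀² + n/σ²; posterior mean is the precision-weighted average of μ₀ and x̄.
σ₀² = 636.82² = 405539.7124, σ² = 242.32² = 58718.9824; σ² + n·σ₀² = 58718.9824 + 13·405539.7124 = 5330735.2436.
Posterior precision = 1/σ₀² + n/σ² = 1/405539.7124 + 13/58718.9824 = (σ² + n·σ₀²)/(σ₀²σ²) = 5330735.2436/(405539.7124·58718.9824); posterior variance σₙ² = σ₀²σ²/(σ² + n·σ₀²) = 405539.7124·58718.9824/5330735.2436 = 4467.090963.
Posterior SD = √σₙ² = √(405539.7124·58718.9824/5330735.2436) = 66.8363.

66.8363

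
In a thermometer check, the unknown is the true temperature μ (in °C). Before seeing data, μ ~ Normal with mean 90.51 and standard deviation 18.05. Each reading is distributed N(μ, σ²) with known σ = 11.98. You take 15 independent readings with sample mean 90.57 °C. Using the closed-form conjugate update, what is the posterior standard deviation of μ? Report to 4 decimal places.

3.0488

For Normal data with known variance σ², a Normal(μ₀, σ₀²) prior on μ is conjugate. Posterior precision = 1/σ₀² + n/σ²; posterior mean is the precision-weighted average of μ₀ and x̄.
σ₀² = 18.05² = 325.8025, σ² = 11.98² = 143.5204; σ² + n·σ₀² = 143.5204 + 15·325.8025 = 5030.5579.
Posterior precision = 1/σ₀² + n/σ² = 1/325.8025 + 15/143.5204 = (σ² + n·σ₀²)/(σ₀²σ²) = 5030.5579/(325.8025·143.5204); posterior variance σₙ² = σ₀²σ²/(σ² + n·σ₀²) = 325.8025·143.5204/5030.5579 = 9.295054.
Posterior SD = √σₙ² = √(325.8025·143.5204/5030.5579) = 3.0488.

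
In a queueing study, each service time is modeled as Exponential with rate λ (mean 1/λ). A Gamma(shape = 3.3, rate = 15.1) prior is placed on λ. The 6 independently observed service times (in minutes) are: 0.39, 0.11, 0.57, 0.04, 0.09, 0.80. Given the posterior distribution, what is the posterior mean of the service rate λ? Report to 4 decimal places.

0.5439

With a Gamma(shape α, rate β) prior on the exponential rate λ, the posterior after n observations with total T = Σxᵢ is Gamma(α+n, β+T).
Sum of observations T = 2.00 minutes; n = 6.
Posterior: Gamma(3.3+6, 15.1+2.00) = Gamma(9.3, 17.10).
Posterior mean of λ = α/β = 9.3/17.10 = 0.5439.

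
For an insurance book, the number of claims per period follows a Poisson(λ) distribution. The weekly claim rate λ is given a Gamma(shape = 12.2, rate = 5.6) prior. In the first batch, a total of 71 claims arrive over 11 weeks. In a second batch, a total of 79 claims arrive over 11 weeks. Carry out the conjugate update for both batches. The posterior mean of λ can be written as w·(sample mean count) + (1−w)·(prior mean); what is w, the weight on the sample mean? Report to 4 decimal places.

With a Gamma(shape α, rate β) prior, the Poisson likelihood is conjugate: the posterior is Gamma(α + ΣXᵢ, β + n).
Total number of weeks: n = 11 + 11 = 22.
Posterior mean = (α₀+S)/(β₀+n) = [n/(β₀+n)]·(S/n) + [β₀/(β₀+n)]·(α₀/β₀), so only n and β₀ enter the weight.
Weight on data w = n/(β₀+n) = 22/(5.6+22) = 22/27.6 = 0.7971.

0.7971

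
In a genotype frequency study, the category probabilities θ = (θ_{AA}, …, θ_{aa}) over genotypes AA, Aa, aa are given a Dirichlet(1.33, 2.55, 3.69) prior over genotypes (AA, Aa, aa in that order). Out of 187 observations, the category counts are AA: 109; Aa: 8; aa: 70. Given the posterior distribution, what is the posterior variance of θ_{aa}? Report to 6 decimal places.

0.001203

The Dirichlet prior is conjugate to the Multinomial likelihood: each posterior αⱼ = prior αⱼ + observed count nⱼ.
Posterior concentration: (110.33, 10.55, 73.69), total = 194.57.
Var[θ_j] = α_j(Σα−α_j)/((Σα)²(Σα+1)) = 73.69·120.88/(194.57²·195.57) = 0.001203.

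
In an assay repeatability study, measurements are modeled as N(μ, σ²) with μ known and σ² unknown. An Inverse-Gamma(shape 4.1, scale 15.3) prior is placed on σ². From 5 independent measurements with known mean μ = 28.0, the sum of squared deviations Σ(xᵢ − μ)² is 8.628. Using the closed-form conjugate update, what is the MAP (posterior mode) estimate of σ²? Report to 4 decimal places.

With known mean μ and an Inverse-Gamma(α, β) prior on σ², the Normal likelihood is conjugate: posterior is Inv-Gamma(α + n/2, β + Σ(xᵢ−μ)²/2).
Posterior: Inv-Gamma(4.1 + 5/2, 15.3 + 8.628/2) = Inv-Gamma(6.60, 19.6140).
Mode = β/(α+1) = 19.6140/7.60 = 2.5808.

2.5808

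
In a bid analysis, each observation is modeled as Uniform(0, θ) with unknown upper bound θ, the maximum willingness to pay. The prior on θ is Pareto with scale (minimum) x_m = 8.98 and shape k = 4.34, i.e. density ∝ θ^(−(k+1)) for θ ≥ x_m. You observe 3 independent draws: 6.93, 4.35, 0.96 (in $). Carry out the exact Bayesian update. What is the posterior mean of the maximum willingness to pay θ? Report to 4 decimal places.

A Pareto(scale x_m, shape k) prior on the upper bound θ of Uniform(0, θ) is conjugate: posterior is Pareto(max(x_m, max xᵢ), k + n).
Sample maximum = 6.93; prior scale x_m = 8.98 → posterior scale = max = 8.98.
Posterior shape = 4.34 + 3 = 7.34.
E[θ|data] = k·x_m/(k−1) = 7.34·8.98/6.34 = 10.3964.

10.3964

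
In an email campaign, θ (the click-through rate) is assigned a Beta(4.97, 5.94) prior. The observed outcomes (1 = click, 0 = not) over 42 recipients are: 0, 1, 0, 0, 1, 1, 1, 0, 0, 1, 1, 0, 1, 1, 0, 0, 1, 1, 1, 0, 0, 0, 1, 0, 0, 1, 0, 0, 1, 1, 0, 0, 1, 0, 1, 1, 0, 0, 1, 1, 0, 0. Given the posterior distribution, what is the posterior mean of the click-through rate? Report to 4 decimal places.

0.4719

The Beta prior is conjugate to a Binomial/Bernoulli likelihood; the update adds successes to α and failures to β.
Posterior: Beta(α+k, β+n−k) = Beta(4.97+20, 5.94+22) = Beta(24.97, 27.94).
Posterior mean = α/(α+β) = 24.97/52.91 = 0.4719.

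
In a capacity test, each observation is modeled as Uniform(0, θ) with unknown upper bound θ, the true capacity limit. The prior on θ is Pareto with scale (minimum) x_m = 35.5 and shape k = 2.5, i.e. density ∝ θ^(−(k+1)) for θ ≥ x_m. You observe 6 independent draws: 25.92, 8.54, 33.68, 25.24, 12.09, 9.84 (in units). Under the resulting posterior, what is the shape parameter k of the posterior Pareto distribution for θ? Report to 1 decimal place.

8.5

A Pareto(scale x_m, shape k) prior on the upper bound θ of Uniform(0, θ) is conjugate: posterior is Pareto(max(x_m, max xᵢ), k + n).
Sample maximum = 33.68; prior scale x_m = 35.5 → posterior scale = max = 35.50.
Posterior shape = 2.5 + 6 = 8.5.
Posterior shape k = 8.5.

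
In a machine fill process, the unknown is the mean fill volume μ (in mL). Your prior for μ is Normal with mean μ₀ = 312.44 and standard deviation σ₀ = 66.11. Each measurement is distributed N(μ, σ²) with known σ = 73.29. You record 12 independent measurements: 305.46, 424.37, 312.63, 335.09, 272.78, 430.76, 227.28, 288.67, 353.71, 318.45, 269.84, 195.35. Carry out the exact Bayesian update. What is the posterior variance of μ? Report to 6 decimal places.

406.033742

For Normal data with known variance σ², a Normal(μ₀, σ₀²) prior on μ is conjugate. Posterior precision = 1/σ₀² + n/σ²; posterior mean is the precision-weighted average of μ₀ and x̄.
σ₀² = 66.11² = 4370.5321, σ² = 73.29² = 5371.4241; σ² + n·σ₀² = 5371.4241 + 12·4370.5321 = 57817.8093.
Posterior precision = 1/σ₀² + n/σ² = 1/4370.5321 + 12/5371.4241 = (σ² + n·σ₀²)/(σ₀²σ²) = 57817.8093/(4370.5321·5371.4241); posterior variance σₙ² = σ₀²σ²/(σ² + n·σ₀²) = 4370.5321·5371.4241/57817.8093 = 406.033742.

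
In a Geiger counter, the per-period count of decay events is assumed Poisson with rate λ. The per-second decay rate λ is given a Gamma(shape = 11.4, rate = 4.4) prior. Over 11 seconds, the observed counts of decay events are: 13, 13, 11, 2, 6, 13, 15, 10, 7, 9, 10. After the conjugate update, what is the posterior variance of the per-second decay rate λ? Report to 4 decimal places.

0.5077

With a Gamma(shape α, rate β) prior, the Poisson likelihood is conjugate: the posterior is Gamma(α + ΣXᵢ, β + n).
Sum of counts S = 109 over n = 11 seconds.
Posterior: Gamma(α+S, β+n) = Gamma(11.4+109, 4.4+11) = Gamma(120.4, 15.4).
Var = α/β² = 120.4/15.4² = 0.5077.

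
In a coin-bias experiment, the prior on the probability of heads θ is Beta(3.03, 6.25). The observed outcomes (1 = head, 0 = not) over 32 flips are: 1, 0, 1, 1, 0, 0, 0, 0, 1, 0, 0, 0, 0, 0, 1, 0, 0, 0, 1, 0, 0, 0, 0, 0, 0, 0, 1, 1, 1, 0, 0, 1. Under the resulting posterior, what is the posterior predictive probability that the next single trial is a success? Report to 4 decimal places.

The Beta prior is conjugate to a Binomial/Bernoulli likelihood; the update adds successes to α and failures to β.
Posterior: Beta(α+k, β+n−k) = Beta(3.03+10, 6.25+22) = Beta(13.03, 28.25).
For a single future Bernoulli trial, P(success | data) = α/(α+β) = 0.3156.

0.3156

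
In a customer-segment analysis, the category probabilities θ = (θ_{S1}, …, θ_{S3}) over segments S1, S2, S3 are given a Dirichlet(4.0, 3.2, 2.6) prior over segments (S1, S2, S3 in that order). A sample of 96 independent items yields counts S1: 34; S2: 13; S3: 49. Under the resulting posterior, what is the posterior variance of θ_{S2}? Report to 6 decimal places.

0.001214

The Dirichlet prior is conjugate to the Multinomial likelihood: each posterior αⱼ = prior αⱼ + observed count nⱼ.
Posterior concentration: (38.0, 16.2, 51.6), total = 105.8.
Var[θ_j] = α_j(Σα−α_j)/((Σα)²(Σα+1)) = 16.2·89.6/(105.8²·106.8) = 0.001214.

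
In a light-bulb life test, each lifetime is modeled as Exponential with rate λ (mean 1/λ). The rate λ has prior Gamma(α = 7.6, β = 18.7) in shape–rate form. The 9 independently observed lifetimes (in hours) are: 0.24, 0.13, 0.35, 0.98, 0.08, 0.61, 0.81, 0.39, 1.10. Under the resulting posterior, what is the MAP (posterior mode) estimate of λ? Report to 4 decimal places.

With a Gamma(shape α, rate β) prior on the exponential rate λ, the posterior after n observations with total T = Σxᵢ is Gamma(α+n, β+T).
Sum of observations T = 4.69 hours; n = 9.
Posterior: Gamma(7.6+9, 18.7+4.69) = Gamma(16.6, 23.39).
Mode = (α−1)/β = 0.6670.

0.6670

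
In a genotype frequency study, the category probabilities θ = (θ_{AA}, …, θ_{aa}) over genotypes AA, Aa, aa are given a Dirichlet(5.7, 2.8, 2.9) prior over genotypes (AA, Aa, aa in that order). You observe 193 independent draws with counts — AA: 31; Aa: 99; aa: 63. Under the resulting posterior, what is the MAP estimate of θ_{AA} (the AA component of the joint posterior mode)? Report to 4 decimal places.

0.1773

The Dirichlet prior is conjugate to the Multinomial likelihood: each posterior αⱼ = prior αⱼ + observed count nⱼ.
Posterior concentration: (36.7, 101.8, 65.9), total = 204.4.
Joint mode component: (α_{AA}−1)/(Σα−K) = 35.7/201.4 = 0.1773.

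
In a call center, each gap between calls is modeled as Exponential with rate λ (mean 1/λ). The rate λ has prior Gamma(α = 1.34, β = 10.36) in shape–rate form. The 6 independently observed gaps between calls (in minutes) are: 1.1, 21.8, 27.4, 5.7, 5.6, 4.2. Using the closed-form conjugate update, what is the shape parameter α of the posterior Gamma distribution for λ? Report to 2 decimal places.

With a Gamma(shape α, rate β) prior on the exponential rate λ, the posterior after n observations with total T = Σxᵢ is Gamma(α+n, β+T).
Sum of observations T = 65.8 minutes; n = 6.
Posterior: Gamma(1.34+6, 10.36+65.8) = Gamma(7.34, 76.16).
Posterior α = 7.34.

7.34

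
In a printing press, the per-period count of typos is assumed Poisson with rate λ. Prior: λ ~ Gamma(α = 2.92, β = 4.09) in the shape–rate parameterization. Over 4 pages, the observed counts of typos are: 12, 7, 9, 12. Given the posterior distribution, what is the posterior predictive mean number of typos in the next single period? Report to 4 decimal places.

5.3053

With a Gamma(shape α, rate β) prior, the Poisson likelihood is conjugate: the posterior is Gamma(α + ΣXᵢ, β + n).
Sum of counts S = 40 over n = 4 pages.
Posterior: Gamma(α+S, β+n) = Gamma(2.92+40, 4.09+4) = Gamma(42.92, 8.09).
The predictive distribution for one future period is NegBinom with mean α/β = 5.3053.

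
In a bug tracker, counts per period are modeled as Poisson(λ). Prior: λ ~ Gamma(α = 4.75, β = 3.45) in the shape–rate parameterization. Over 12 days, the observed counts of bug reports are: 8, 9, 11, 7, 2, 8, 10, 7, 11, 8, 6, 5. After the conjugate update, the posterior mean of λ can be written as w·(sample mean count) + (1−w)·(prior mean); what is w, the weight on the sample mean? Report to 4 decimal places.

With a Gamma(shape α, rate β) prior, the Poisson likelihood is conjugate: the posterior is Gamma(α + ΣXᵢ, β + n).
Posterior mean = (α₀+S)/(β₀+n) = [n/(β₀+n)]·(S/n) + [β₀/(β₀+n)]·(α₀/β₀), so only n and β₀ enter the weight.
Weight on data w = n/(β₀+n) = 12/(3.45+12) = 12/15.45 = 0.7767.

0.7767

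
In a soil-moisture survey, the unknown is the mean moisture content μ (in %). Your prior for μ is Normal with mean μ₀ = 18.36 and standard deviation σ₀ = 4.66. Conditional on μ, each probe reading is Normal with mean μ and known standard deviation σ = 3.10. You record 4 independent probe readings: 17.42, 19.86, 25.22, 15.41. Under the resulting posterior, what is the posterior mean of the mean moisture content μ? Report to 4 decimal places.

For Normal data with known variance σ², a Normal(μ₀, σ₀²) prior on μ is conjugate. Posterior precision = 1/σ₀² + n/σ²; posterior mean is the precision-weighted average of μ₀ and x̄.
Σxᵢ = 17.42 + 19.86 + 25.22 + 15.41 = 77.91, so n·x̄ = 77.91.
σ₀² = 4.66² = 21.7156, σ² = 3.10² = 9.61; σ² + n·σ₀² = 9.61 + 4·21.7156 = 96.4724.
Posterior mean = (μ₀/σ₀² + n·x̄/σ²)/(1/σ₀² + n/σ²) = (σ²·μ₀ + σ₀²·n·x̄)/(σ² + n·σ₀²) = (9.61·18.36 + 21.7156·77.91)/96.4724 = 1868.301996/96.4724 = 19.3662.

19.3662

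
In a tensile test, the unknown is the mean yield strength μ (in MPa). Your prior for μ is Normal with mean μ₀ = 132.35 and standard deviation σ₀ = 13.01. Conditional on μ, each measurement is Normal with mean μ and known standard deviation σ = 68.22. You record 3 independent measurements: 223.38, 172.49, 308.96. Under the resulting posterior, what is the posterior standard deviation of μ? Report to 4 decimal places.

12.3535

For Normal data with known variance σ², a Normal(μ₀, σ₀²) prior on μ is conjugate. Posterior precision = 1/σ₀² + n/σ²; posterior mean is the precision-weighted average of μ₀ and x̄.
σ₀² = 13.01² = 169.2601, σ² = 68.22² = 4653.9684; σ² + n·σ₀² = 4653.9684 + 3·169.2601 = 5161.7487.
Posterior precision = 1/σ₀² + n/σ² = 1/169.2601 + 3/4653.9684 = (σ² + n·σ₀²)/(σ₀²σ²) = 5161.7487/(169.2601·4653.9684); posterior variance σₙ² = σ₀²σ²/(σ² + n·σ₀²) = 169.2601·4653.9684/5161.7487 = 152.609358.
Posterior SD = √σₙ² = √(169.2601·4653.9684/5161.7487) = 12.3535.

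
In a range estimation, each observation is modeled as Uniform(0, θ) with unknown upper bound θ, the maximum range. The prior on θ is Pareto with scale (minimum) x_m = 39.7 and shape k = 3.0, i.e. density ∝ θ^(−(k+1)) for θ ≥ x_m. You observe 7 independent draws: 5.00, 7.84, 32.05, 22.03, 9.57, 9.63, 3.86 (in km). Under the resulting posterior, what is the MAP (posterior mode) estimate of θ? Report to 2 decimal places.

A Pareto(scale x_m, shape k) prior on the upper bound θ of Uniform(0, θ) is conjugate: posterior is Pareto(max(x_m, max xᵢ), k + n).
Sample maximum = 32.05; prior scale x_m = 39.7 → posterior scale = max = 39.70.
Posterior shape = 3.0 + 7 = 10.0.
The Pareto density is decreasing on [x_m, ∞), so the mode is x_m = 39.70.

39.70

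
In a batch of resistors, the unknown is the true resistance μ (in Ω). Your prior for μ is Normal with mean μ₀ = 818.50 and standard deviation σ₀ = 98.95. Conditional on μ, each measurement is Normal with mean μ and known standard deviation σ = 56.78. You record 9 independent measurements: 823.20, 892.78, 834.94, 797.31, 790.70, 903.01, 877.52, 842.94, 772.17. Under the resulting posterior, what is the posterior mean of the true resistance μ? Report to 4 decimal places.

836.5153

For Normal data with known variance σ², a Normal(μ₀, σ₀²) prior on μ is conjugate. Posterior precision = 1/σ₀² + n/σ²; posterior mean is the precision-weighted average of μ₀ and x̄.
Σxᵢ = 823.20 + 892.78 + 834.94 + 797.31 + 790.70 + 903.01 + 877.52 + 842.94 + 772.17 = 7534.57, so n·x̄ = 7534.57.
σ₀² = 98.95² = 9791.1025, σ² = 56.78² = 3223.9684; σ² + n·σ₀² = 3223.9684 + 9·9791.1025 = 91343.8909.
Posterior mean = (μ₀/σ₀² + n·x̄/σ²)/(1/σ₀² + n/σ²) = (σ²·μ₀ + σ₀²·n·x̄)/(σ² + n·σ₀²) = (3223.9684·818.50 + 9791.1025·7534.57)/91343.8909 = 76410565.298825/91343.8909 = 836.5153.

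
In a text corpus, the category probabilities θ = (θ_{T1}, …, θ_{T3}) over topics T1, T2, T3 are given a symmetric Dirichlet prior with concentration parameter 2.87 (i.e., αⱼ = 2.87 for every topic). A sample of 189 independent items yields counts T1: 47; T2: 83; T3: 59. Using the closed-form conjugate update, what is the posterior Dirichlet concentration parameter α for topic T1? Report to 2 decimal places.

49.87

The Dirichlet prior is conjugate to the Multinomial likelihood: each posterior αⱼ = prior αⱼ + observed count nⱼ.
Posterior concentration: (49.87, 85.87, 61.87), total = 197.61.
α_{T1} = 2.87 + 47 = 49.87.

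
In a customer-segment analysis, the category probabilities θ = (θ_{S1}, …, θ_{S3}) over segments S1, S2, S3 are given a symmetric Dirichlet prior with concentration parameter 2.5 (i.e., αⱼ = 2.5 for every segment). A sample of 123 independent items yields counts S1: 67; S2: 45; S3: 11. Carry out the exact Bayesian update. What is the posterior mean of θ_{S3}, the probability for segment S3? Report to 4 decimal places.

The Dirichlet prior is conjugate to the Multinomial likelihood: each posterior αⱼ = prior αⱼ + observed count nⱼ.
Posterior concentration: (69.5, 47.5, 13.5), total = 130.5.
E[θ_{S3}|data] = α_{S3}/Σα = 13.5/130.5 = 0.1034.

0.1034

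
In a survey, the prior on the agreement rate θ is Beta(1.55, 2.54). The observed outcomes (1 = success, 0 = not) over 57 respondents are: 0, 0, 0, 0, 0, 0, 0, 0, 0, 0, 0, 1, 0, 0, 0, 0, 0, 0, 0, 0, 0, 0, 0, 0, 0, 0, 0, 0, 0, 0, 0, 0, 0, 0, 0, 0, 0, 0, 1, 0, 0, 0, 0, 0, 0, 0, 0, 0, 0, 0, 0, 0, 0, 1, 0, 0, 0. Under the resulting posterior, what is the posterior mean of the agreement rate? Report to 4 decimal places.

0.0745

The Beta prior is conjugate to a Binomial/Bernoulli likelihood; the update adds successes to α and failures to β.
Posterior: Beta(α+k, β+n−k) = Beta(1.55+3, 2.54+54) = Beta(4.55, 56.54).
Posterior mean = α/(α+β) = 4.55/61.09 = 0.0745.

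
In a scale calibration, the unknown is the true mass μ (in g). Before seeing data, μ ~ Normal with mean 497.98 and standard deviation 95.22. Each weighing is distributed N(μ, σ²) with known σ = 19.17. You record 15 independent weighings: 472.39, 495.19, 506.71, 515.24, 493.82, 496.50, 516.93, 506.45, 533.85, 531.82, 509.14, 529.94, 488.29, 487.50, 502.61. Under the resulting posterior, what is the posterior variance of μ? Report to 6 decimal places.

24.433240

For Normal data with known variance σ², a Normal(μ₀, σ₀²) prior on μ is conjugate. Posterior precision = 1/σ₀² + n/σ²; posterior mean is the precision-weighted average of μ₀ and x̄.
σ₀² = 95.22² = 9066.8484, σ² = 19.17² = 367.4889; σ² + n·σ₀² = 367.4889 + 15·9066.8484 = 136370.2149.
Posterior precision = 1/σ₀² + n/σ² = 1/9066.8484 + 15/367.4889 = (σ² + n·σ₀²)/(σ₀²σ²) = 136370.2149/(9066.8484·367.4889); posterior variance σₙ² = σ₀²σ²/(σ² + n·σ₀²) = 9066.8484·367.4889/136370.2149 = 24.433240.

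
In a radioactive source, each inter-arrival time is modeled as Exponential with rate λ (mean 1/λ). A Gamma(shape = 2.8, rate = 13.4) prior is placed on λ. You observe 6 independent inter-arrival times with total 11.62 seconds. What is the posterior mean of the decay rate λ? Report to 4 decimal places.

0.3517

With a Gamma(shape α, rate β) prior on the exponential rate λ, the posterior after n observations with total T = Σxᵢ is Gamma(α+n, β+T).
Posterior: Gamma(2.8+6, 13.4+11.62) = Gamma(8.8, 25.02).
Posterior mean of λ = α/β = 8.8/25.02 = 0.3517.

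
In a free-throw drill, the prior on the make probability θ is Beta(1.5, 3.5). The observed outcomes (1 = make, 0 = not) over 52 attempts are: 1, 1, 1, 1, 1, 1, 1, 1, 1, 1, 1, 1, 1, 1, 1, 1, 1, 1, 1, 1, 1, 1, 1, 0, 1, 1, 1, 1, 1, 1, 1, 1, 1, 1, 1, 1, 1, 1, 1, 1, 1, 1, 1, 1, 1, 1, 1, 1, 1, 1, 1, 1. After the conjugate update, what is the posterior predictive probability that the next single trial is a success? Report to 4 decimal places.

0.9211

The Beta prior is conjugate to a Binomial/Bernoulli likelihood; the update adds successes to α and failures to β.
Posterior: Beta(α+k, β+n−k) = Beta(1.5+51, 3.5+1) = Beta(52.5, 4.5).
For a single future Bernoulli trial, P(success | data) = α/(α+β) = 0.9211.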